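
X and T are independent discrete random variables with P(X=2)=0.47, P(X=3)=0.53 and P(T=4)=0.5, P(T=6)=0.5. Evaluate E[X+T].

E[X+T] = Σ_x Σ_t (x+t) · P(X=x)P(T=t)
 = 6·0.235 + 8·0.235 + 7·0.265 + 9·0.265
 = 1.41 + 1.88 + 1.855 + 2.385
 = 7.53

7.53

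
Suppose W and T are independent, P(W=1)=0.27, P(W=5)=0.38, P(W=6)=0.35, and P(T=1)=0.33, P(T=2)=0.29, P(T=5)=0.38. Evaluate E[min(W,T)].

2.3213

E[min(W,T)] = Σ_w Σ_t min(w,t) · P(W=w)P(T=t)
 = 1·0.0891 + 1·0.0783 + 1·0.1026 + 1·0.1254 + 2·0.1102 + 5·0.1444 + 1·0.1155 + 2·0.1015 + 5·0.133
 = 0.0891 + 0.0783 + 0.1026 + 0.1254 + 0.2204 + 0.722 + 0.1155 + 0.203 + 0.665
 = 2.3213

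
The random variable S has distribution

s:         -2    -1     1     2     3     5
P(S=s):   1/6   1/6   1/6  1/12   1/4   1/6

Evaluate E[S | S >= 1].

2.875

P(S >= 1) = 1/6 + 1/12 + 1/4 + 1/6 = 2/3.
E[S | S >= 1] = [1·1/6 + 2·1/12 + 3·1/4 + 5·1/6] / (2/3)
 = 23/12 / (2/3)
 = 23/8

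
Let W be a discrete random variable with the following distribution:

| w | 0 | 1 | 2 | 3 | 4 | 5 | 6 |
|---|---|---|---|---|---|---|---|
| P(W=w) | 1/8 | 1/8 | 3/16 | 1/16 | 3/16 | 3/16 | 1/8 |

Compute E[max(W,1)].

E[max(W,1)] = Σ max(w,1)·P(W=w)
 = 1·1/8 + 1·1/8 + 2·3/16 + 3·1/16 + 4·3/16 + 5·3/16 + 6·1/8
 = 1/8 + 1/8 + 3/8 + 3/16 + 3/4 + 15/16 + 3/4
 = 13/4

3.25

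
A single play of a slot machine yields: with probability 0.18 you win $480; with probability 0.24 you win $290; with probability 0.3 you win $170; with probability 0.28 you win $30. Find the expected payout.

215.4

E[payout] = 480·0.18 + 290·0.24 + 170·0.3 + 30·0.28
 = 86.4 + 69.6 + 51 + 8.4
 = 215.4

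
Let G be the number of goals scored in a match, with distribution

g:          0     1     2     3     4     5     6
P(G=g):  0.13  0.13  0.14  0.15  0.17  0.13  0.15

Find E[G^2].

13.41

E[G^2] = Σ g^2·P(G=g)
 = 0·0.13 + 1·0.13 + 4·0.14 + 9·0.15 + 16·0.17 + 25·0.13 + 36·0.15
 = 0 + 0.13 + 0.56 + 1.35 + 2.72 + 3.25 + 5.4
 = 13.41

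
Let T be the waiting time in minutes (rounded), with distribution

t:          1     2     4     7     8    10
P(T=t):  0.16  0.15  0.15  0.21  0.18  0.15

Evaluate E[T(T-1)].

34.5

E[T(T-1)] = Σ t(t-1)·P(T=t)
 = 0·0.16 + 2·0.15 + 12·0.15 + 42·0.21 + 56·0.18 + 90·0.15
 = 0 + 0.3 + 1.8 + 8.82 + 10.08 + 13.5
 = 34.5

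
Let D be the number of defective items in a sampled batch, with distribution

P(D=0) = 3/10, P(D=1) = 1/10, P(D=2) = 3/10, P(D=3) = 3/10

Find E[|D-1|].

1.2

E[|D-1|] = Σ |d-1|·P(D=d)
 = 1·3/10 + 0·1/10 + 1·3/10 + 2·3/10
 = 3/10 + 0 + 3/10 + 3/5
 = 6/5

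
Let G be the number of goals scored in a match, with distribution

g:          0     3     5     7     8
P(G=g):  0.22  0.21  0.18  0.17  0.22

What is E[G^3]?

E[G^3] = Σ g^3·P(G=g)
 = 0·0.22 + 27·0.21 + 125·0.18 + 343·0.17 + 512·0.22
 = 0 + 5.67 + 22.5 + 58.31 + 112.64
 = 199.12

199.12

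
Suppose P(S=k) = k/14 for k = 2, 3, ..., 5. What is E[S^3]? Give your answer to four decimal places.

E[S^3] = Σ s^3·P(S=s)
 = 8·1/7 + 27·3/14 + 64·2/7 + 125·5/14
 = 8/7 + 81/14 + 128/7 + 625/14
 = 489/7

69.8571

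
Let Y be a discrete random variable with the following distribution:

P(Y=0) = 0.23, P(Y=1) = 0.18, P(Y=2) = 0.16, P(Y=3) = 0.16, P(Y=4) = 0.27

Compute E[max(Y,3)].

3.27

E[max(Y,3)] = Σ max(y,3)·P(Y=y)
 = 3·0.23 + 3·0.18 + 3·0.16 + 3·0.16 + 4·0.27
 = 0.69 + 0.54 + 0.48 + 0.48 + 1.08
 = 3.27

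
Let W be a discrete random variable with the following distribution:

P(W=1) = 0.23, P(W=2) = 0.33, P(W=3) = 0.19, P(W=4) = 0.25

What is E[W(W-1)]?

4.8

E[W(W-1)] = Σ w(w-1)·P(W=w)
 = 0·0.23 + 2·0.33 + 6·0.19 + 12·0.25
 = 0 + 0.66 + 1.14 + 3
 = 4.8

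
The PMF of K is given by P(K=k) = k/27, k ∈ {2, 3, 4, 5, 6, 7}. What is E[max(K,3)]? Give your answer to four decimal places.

5.2222

E[max(K,3)] = Σ max(k,3)·P(K=k)
 = 3·2/27 + 3·1/9 + 4·4/27 + 5·5/27 + 6·2/9 + 7·7/27
 = 2/9 + 1/3 + 16/27 + 25/27 + 4/3 + 49/27
 = 47/9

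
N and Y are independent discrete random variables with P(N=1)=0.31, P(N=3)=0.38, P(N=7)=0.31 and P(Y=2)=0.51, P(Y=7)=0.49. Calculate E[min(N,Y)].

2.6357

E[min(N,Y)] = Σ_n Σ_y min(n,y) · P(N=n)P(Y=y)
 = 1·0.1581 + 1·0.1519 + 2·0.1938 + 3·0.1862 + 2·0.1581 + 7·0.1519
 = 0.1581 + 0.1519 + 0.3876 + 0.5586 + 0.3162 + 1.0633
 = 2.6357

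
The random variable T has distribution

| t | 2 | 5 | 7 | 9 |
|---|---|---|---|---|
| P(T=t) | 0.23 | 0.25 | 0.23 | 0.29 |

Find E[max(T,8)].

E[max(T,8)] = Σ max(t,8)·P(T=t)
 = 8·0.23 + 8·0.25 + 8·0.23 + 9·0.29
 = 1.84 + 2 + 1.84 + 2.61
 = 8.29

8.29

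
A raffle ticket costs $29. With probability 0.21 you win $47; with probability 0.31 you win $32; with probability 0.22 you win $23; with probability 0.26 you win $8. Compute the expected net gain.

E[payout] = 47·0.21 + 32·0.31 + 23·0.22 + 8·0.26
 = 9.87 + 9.92 + 5.06 + 2.08
 = 26.93
Net = 26.93 - 29 = -2.07

-2.07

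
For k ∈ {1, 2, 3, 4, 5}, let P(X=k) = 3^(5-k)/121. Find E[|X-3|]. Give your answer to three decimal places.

E[|X-3|] = Σ |x-3|·P(X=x)
 = 2·81/121 + 1·27/121 + 0·9/121 + 1·3/121 + 2·1/121
 = 162/121 + 27/121 + 0 + 3/121 + 2/121
 = 194/121

1.603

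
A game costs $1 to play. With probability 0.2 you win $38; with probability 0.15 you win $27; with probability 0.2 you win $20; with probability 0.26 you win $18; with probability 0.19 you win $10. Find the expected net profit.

E[payout] = 38·0.2 + 27·0.15 + 20·0.2 + 18·0.26 + 10·0.19
 = 7.6 + 4.05 + 4 + 4.68 + 1.9
 = 22.23
Net = 22.23 - 1 = 21.23

21.23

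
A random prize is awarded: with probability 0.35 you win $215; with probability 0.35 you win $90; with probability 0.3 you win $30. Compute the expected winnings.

E[payout] = 215·0.35 + 90·0.35 + 30·0.3
 = 75.25 + 31.5 + 9
 = 115.75

115.75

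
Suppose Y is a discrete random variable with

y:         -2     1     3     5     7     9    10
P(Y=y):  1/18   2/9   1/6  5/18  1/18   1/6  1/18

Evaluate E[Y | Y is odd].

P(Y is odd) = 2/9 + 1/6 + 5/18 + 1/18 + 1/6 = 8/9.
E[Y | Y is odd] = [1·2/9 + 3·1/6 + 5·5/18 + 7·1/18 + 9·1/6] / (8/9)
 = 4 / (8/9)
 = 9/2

4.5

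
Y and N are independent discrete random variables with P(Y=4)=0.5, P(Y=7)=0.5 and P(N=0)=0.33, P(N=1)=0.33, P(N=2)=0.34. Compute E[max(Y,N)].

5.5

E[max(Y,N)] = Σ_y Σ_n max(y,n) · P(Y=y)P(N=n)
 = 4·0.165 + 4·0.165 + 4·0.17 + 7·0.165 + 7·0.165 + 7·0.17
 = 0.66 + 0.66 + 0.68 + 1.155 + 1.155 + 1.19
 = 5.5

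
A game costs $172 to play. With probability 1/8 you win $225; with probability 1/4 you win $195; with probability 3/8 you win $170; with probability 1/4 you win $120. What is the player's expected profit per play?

E[payout] = 225·1/8 + 195·1/4 + 170·3/8 + 120·1/4
 = 225/8 + 195/4 + 255/4 + 30
 = 1365/8
Net = 1365/8 - 172 = -11/8

-1.375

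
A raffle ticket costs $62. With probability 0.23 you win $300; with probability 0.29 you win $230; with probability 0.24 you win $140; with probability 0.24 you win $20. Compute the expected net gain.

E[payout] = 300·0.23 + 230·0.29 + 140·0.24 + 20·0.24
 = 69 + 66.7 + 33.6 + 4.8
 = 174.1
Net = 174.1 - 62 = 112.1

112.1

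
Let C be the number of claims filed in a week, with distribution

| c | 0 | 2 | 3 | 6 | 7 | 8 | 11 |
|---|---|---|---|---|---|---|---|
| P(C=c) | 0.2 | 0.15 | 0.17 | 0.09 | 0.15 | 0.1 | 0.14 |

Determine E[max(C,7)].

7.66

E[max(C,7)] = Σ max(c,7)·P(C=c)
 = 7·0.2 + 7·0.15 + 7·0.17 + 7·0.09 + 7·0.15 + 8·0.1 + 11·0.14
 = 1.4 + 1.05 + 1.19 + 0.63 + 1.05 + 0.8 + 1.54
 = 7.66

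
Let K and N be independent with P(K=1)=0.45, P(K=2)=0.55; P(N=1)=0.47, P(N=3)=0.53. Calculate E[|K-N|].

E[|K-N|] = Σ_k Σ_n |k-n| · P(K=k)P(N=n)
 = 0·0.2115 + 2·0.2385 + 1·0.2585 + 1·0.2915
 = 0 + 0.477 + 0.2585 + 0.2915
 = 1.027

1.027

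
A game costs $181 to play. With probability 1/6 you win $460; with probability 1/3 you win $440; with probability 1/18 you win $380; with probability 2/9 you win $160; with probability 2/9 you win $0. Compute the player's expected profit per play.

99

E[payout] = 460·1/6 + 440·1/3 + 380·1/18 + 160·2/9 + 0·2/9
 = 230/3 + 440/3 + 190/9 + 320/9 + 0
 = 280
Net = 280 - 181 = 99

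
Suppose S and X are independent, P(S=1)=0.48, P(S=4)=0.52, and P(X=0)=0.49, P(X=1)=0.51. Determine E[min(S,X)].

E[min(S,X)] = Σ_s Σ_x min(s,x) · P(S=s)P(X=x)
 = 0·0.2352 + 1·0.2448 + 0·0.2548 + 1·0.2652
 = 0 + 0.2448 + 0 + 0.2652
 = 0.51

0.51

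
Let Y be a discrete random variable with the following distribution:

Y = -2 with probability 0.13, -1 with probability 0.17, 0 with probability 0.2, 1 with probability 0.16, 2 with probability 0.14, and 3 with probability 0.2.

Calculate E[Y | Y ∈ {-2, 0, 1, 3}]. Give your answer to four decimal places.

0.7246

P(Y ∈ {-2, 0, 1, 3}) = 0.13 + 0.2 + 0.16 + 0.2 = 0.69.
E[Y | Y ∈ {-2, 0, 1, 3}] = [(-2)·0.13 + 0·0.2 + 1·0.16 + 3·0.2] / 0.69
 = 0.5 / 0.69
 = 50/69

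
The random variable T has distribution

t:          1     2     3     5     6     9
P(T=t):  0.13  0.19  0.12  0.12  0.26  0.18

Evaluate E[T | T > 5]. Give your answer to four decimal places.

7.2273

P(T > 5) = 0.26 + 0.18 = 0.44.
E[T | T > 5] = [6·0.26 + 9·0.18] / 0.44
 = 3.18 / 0.44
 = 159/22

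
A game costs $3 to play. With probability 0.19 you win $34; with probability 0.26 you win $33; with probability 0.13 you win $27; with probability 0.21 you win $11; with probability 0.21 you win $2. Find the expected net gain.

E[payout] = 34·0.19 + 33·0.26 + 27·0.13 + 11·0.21 + 2·0.21
 = 6.46 + 8.58 + 3.51 + 2.31 + 0.42
 = 21.28
Net = 21.28 - 3 = 18.28

18.28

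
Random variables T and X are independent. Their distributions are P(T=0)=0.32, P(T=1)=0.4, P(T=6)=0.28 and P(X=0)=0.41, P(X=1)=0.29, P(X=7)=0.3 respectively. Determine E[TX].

E[TX] = Σ_t Σ_x tx · P(T=t)P(X=x)
 = 0·0.1312 + 0·0.0928 + 0·0.096 + 0·0.164 + 1·0.116 + 7·0.12 + 0·0.1148 + 6·0.0812 + 42·0.084
 = 0 + 0 + 0 + 0 + 0.116 + 0.84 + 0 + 0.4872 + 3.528
 = 4.9712

4.9712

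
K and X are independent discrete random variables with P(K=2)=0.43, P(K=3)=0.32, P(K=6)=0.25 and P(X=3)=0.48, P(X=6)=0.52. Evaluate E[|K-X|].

1.96

E[|K-X|] = Σ_k Σ_x |k-x| · P(K=k)P(X=x)
 = 1·0.2064 + 4·0.2236 + 0·0.1536 + 3·0.1664 + 3·0.12 + 0·0.13
 = 0.2064 + 0.8944 + 0 + 0.4992 + 0.36 + 0
 = 1.96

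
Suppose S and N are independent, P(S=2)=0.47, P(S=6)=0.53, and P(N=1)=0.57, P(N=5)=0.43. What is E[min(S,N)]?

E[min(S,N)] = Σ_s Σ_n min(s,n) · P(S=s)P(N=n)
 = 1·0.2679 + 2·0.2021 + 1·0.3021 + 5·0.2279
 = 0.2679 + 0.4042 + 0.3021 + 1.1395
 = 2.1137

2.1137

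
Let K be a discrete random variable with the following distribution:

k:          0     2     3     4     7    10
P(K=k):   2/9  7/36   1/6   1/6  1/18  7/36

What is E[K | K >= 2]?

5

P(K >= 2) = 7/36 + 1/6 + 1/6 + 1/18 + 7/36 = 7/9.
E[K | K >= 2] = [2·7/36 + 3·1/6 + 4·1/6 + 7·1/18 + 10·7/36] / (7/9)
 = 35/9 / (7/9)
 = 5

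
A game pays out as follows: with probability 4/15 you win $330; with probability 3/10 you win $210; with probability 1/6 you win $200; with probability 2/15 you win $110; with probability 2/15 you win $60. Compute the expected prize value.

207

E[payout] = 330·4/15 + 210·3/10 + 200·1/6 + 110·2/15 + 60·2/15
 = 88 + 63 + 100/3 + 44/3 + 8
 = 207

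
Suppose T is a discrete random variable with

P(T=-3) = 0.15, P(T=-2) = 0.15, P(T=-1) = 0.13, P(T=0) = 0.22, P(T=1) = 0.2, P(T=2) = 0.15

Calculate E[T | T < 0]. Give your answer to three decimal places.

-2.047

P(T < 0) = 0.15 + 0.15 + 0.13 = 0.43.
E[T | T < 0] = [(-3)·0.15 + (-2)·0.15 + (-1)·0.13] / 0.43
 = -0.88 / 0.43
 = -88/43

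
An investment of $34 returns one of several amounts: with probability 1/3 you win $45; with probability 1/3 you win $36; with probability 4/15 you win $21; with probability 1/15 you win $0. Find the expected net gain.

-1.4

E[payout] = 45·1/3 + 36·1/3 + 21·4/15 + 0·1/15
 = 15 + 12 + 28/5 + 0
 = 163/5
Net = 163/5 - 34 = -7/5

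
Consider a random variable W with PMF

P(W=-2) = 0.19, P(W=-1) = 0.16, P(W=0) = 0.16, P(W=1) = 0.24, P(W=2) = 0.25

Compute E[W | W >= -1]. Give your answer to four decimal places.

0.7160

P(W >= -1) = 0.16 + 0.16 + 0.24 + 0.25 = 0.81.
E[W | W >= -1] = [(-1)·0.16 + 0·0.16 + 1·0.24 + 2·0.25] / 0.81
 = 0.58 / 0.81
 = 58/81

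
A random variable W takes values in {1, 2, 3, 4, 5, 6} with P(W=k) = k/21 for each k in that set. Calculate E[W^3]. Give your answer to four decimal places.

108.3333

E[W^3] = Σ w^3·P(W=w)
 = 1·1/21 + 8·2/21 + 27·1/7 + 64·4/21 + 125·5/21 + 216·2/7
 = 1/21 + 16/21 + 27/7 + 256/21 + 625/21 + 432/7
 = 325/3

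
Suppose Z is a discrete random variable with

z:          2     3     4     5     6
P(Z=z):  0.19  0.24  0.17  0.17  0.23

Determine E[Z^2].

E[Z^2] = Σ z^2·P(Z=z)
 = 4·0.19 + 9·0.24 + 16·0.17 + 25·0.17 + 36·0.23
 = 0.76 + 2.16 + 2.72 + 4.25 + 8.28
 = 18.17

18.17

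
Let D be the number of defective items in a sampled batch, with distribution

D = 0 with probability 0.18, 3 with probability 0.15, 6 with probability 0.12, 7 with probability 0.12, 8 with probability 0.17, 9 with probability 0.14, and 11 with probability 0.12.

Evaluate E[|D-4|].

E[|D-4|] = Σ |d-4|·P(D=d)
 = 4·0.18 + 1·0.15 + 2·0.12 + 3·0.12 + 4·0.17 + 5·0.14 + 7·0.12
 = 0.72 + 0.15 + 0.24 + 0.36 + 0.68 + 0.7 + 0.84
 = 3.69

3.69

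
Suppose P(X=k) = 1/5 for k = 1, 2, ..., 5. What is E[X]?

E[X] = Σ x·P(X=x)
 = 1·1/5 + 2·1/5 + 3·1/5 + 4·1/5 + 5·1/5
 = 1/5 + 2/5 + 3/5 + 4/5 + 1
 = 3

3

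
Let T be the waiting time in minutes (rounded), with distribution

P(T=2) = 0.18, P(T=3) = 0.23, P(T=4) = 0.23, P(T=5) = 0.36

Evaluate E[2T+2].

9.54

E[2T+2] = Σ (2t+2)·P(T=t)
 = 6·0.18 + 8·0.23 + 10·0.23 + 12·0.36
 = 1.08 + 1.84 + 2.3 + 4.32
 = 9.54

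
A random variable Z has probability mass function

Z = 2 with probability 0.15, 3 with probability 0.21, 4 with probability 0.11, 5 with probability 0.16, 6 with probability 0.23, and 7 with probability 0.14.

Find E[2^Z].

41.8

E[2^Z] = Σ 2^z·P(Z=z)
 = 4·0.15 + 8·0.21 + 16·0.11 + 32·0.16 + 64·0.23 + 128·0.14
 = 0.6 + 1.68 + 1.76 + 5.12 + 14.72 + 17.92
 = 41.8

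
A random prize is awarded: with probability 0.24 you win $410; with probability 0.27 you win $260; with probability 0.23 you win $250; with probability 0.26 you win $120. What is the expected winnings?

257.3

E[payout] = 410·0.24 + 260·0.27 + 250·0.23 + 120·0.26
 = 98.4 + 70.2 + 57.5 + 31.2
 = 257.3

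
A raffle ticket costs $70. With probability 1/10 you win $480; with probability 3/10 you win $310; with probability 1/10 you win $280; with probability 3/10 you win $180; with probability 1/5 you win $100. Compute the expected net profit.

173

E[payout] = 480·1/10 + 310·3/10 + 280·1/10 + 180·3/10 + 100·1/5
 = 48 + 93 + 28 + 54 + 20
 = 243
Net = 243 - 70 = 173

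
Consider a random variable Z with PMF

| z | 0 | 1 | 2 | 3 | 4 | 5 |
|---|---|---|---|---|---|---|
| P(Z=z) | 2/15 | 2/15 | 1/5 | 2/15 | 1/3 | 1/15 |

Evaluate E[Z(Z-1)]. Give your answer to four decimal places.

E[Z(Z-1)] = Σ z(z-1)·P(Z=z)
 = 0·2/15 + 0·2/15 + 2·1/5 + 6·2/15 + 12·1/3 + 20·1/15
 = 0 + 0 + 2/5 + 4/5 + 4 + 4/3
 = 98/15

6.5333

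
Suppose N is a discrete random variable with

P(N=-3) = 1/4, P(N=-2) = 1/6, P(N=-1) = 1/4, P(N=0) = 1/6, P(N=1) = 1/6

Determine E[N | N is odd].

-1.25

P(N is odd) = 1/4 + 1/4 + 1/6 = 2/3.
E[N | N is odd] = [(-3)·1/4 + (-1)·1/4 + 1·1/6] / (2/3)
 = -5/6 / (2/3)
 = -5/4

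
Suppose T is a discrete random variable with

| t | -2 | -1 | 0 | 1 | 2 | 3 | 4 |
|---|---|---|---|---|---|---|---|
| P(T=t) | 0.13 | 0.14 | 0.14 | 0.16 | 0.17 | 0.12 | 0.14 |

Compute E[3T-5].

E[3T-5] = Σ (3t-5)·P(T=t)
 = (-11)·0.13 + (-8)·0.14 + (-5)·0.14 + (-2)·0.16 + 1·0.17 + 4·0.12 + 7·0.14
 = (-1.43) + (-1.12) + (-0.7) + (-0.32) + 0.17 + 0.48 + 0.98
 = -1.94

-1.94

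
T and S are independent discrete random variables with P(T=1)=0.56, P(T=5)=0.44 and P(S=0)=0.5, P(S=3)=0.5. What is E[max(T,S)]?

3.32

E[max(T,S)] = Σ_t Σ_s max(t,s) · P(T=t)P(S=s)
 = 1·0.28 + 3·0.28 + 5·0.22 + 5·0.22
 = 0.28 + 0.84 + 1.1 + 1.1
 = 3.32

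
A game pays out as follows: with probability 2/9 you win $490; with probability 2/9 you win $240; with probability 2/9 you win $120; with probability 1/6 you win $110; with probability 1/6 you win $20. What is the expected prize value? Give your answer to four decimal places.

E[payout] = 490·2/9 + 240·2/9 + 120·2/9 + 110·1/6 + 20·1/6
 = 980/9 + 160/3 + 80/3 + 55/3 + 10/3
 = 1895/9

210.5556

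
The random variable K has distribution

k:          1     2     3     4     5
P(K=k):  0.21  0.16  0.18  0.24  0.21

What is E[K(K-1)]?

8.48

E[K(K-1)] = Σ k(k-1)·P(K=k)
 = 0·0.21 + 2·0.16 + 6·0.18 + 12·0.24 + 20·0.21
 = 0 + 0.32 + 1.08 + 2.88 + 4.2
 = 8.48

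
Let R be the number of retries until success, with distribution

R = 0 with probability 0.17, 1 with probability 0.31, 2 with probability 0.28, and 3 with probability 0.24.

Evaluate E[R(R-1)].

2

E[R(R-1)] = Σ r(r-1)·P(R=r)
 = 0·0.17 + 0·0.31 + 2·0.28 + 6·0.24
 = 0 + 0 + 0.56 + 1.44
 = 2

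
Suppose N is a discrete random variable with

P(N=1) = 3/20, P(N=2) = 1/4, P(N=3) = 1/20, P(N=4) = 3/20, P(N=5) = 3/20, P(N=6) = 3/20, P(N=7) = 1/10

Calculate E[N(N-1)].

E[N(N-1)] = Σ n(n-1)·P(N=n)
 = 0·3/20 + 2·1/4 + 6·1/20 + 12·3/20 + 20·3/20 + 30·3/20 + 42·1/10
 = 0 + 1/2 + 3/10 + 9/5 + 3 + 9/2 + 21/5
 = 143/10

14.3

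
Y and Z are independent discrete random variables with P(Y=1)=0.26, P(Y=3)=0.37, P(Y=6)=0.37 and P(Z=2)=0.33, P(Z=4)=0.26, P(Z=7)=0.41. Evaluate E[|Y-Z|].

E[|Y-Z|] = Σ_y Σ_z |y-z| · P(Y=y)P(Z=z)
 = 1·0.0858 + 3·0.0676 + 6·0.1066 + 1·0.1221 + 1·0.0962 + 4·0.1517 + 4·0.1221 + 2·0.0962 + 1·0.1517
 = 0.0858 + 0.2028 + 0.6396 + 0.1221 + 0.0962 + 0.6068 + 0.4884 + 0.1924 + 0.1517
 = 2.5858

2.5858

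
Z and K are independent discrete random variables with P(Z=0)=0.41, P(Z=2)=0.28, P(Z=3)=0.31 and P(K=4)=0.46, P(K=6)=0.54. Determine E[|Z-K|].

E[|Z-K|] = Σ_z Σ_k |z-k| · P(Z=z)P(K=k)
 = 4·0.1886 + 6·0.2214 + 2·0.1288 + 4·0.1512 + 1·0.1426 + 3·0.1674
 = 0.7544 + 1.3284 + 0.2576 + 0.6048 + 0.1426 + 0.5022
 = 3.59

3.59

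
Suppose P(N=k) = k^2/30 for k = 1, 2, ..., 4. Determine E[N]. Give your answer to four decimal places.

3.3333

E[N] = Σ n·P(N=n)
 = 1·1/30 + 2·2/15 + 3·3/10 + 4·8/15
 = 1/30 + 4/15 + 9/10 + 32/15
 = 10/3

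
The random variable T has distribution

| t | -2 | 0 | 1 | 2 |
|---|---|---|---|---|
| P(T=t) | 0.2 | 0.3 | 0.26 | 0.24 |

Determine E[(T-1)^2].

2.34

E[(T-1)^2] = Σ (t-1)^2·P(T=t)
 = 9·0.2 + 1·0.3 + 0·0.26 + 1·0.24
 = 1.8 + 0.3 + 0 + 0.24
 = 2.34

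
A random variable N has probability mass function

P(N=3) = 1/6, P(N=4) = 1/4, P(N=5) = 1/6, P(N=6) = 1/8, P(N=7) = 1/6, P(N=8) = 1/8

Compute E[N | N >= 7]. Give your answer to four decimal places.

P(N >= 7) = 1/6 + 1/8 = 7/24.
E[N | N >= 7] = [7·1/6 + 8·1/8] / (7/24)
 = 13/6 / (7/24)
 = 52/7

7.4286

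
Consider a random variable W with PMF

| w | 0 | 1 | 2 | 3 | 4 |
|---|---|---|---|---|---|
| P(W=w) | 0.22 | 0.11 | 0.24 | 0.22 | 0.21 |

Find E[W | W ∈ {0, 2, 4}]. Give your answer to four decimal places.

1.9701

P(W ∈ {0, 2, 4}) = 0.22 + 0.24 + 0.21 = 0.67.
E[W | W ∈ {0, 2, 4}] = [0·0.22 + 2·0.24 + 4·0.21] / 0.67
 = 1.32 / 0.67
 = 132/67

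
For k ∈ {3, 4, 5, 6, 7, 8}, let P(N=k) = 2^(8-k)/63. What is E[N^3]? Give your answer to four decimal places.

78.5714

E[N^3] = Σ n^3·P(N=n)
 = 27·32/63 + 64·16/63 + 125·8/63 + 216·4/63 + 343·2/63 + 512·1/63
 = 96/7 + 1024/63 + 1000/63 + 96/7 + 98/9 + 512/63
 = 550/7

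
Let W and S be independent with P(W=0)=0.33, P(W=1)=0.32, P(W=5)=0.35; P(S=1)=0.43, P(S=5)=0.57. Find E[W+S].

5.35

E[W+S] = Σ_w Σ_s (w+s) · P(W=w)P(S=s)
 = 1·0.1419 + 5·0.1881 + 2·0.1376 + 6·0.1824 + 6·0.1505 + 10·0.1995
 = 0.1419 + 0.9405 + 0.2752 + 1.0944 + 0.903 + 1.995
 = 5.35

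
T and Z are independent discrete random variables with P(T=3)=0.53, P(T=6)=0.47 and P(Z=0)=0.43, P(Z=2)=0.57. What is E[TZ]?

E[TZ] = Σ_t Σ_z tz · P(T=t)P(Z=z)
 = 0·0.2279 + 6·0.3021 + 0·0.2021 + 12·0.2679
 = 0 + 1.8126 + 0 + 3.2148
 = 5.0274

5.0274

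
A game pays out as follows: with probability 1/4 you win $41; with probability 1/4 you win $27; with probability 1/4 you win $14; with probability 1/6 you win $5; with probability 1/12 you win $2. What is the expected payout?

21.5

E[payout] = 41·1/4 + 27·1/4 + 14·1/4 + 5·1/6 + 2·1/12
 = 41/4 + 27/4 + 7/2 + 5/6 + 1/6
 = 43/2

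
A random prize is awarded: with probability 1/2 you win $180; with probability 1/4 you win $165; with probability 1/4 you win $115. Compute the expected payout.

E[payout] = 180·1/2 + 165·1/4 + 115·1/4
 = 90 + 165/4 + 115/4
 = 160

160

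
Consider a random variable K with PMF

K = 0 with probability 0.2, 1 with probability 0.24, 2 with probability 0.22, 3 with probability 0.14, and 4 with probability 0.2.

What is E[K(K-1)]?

3.68

E[K(K-1)] = Σ k(k-1)·P(K=k)
 = 0·0.2 + 0·0.24 + 2·0.22 + 6·0.14 + 12·0.2
 = 0 + 0 + 0.44 + 0.84 + 2.4
 = 3.68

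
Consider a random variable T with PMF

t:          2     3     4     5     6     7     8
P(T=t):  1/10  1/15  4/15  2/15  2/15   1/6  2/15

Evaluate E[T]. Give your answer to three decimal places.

5.167

E[T] = Σ t·P(T=t)
 = 2·1/10 + 3·1/15 + 4·4/15 + 5·2/15 + 6·2/15 + 7·1/6 + 8·2/15
 = 1/5 + 1/5 + 16/15 + 2/3 + 4/5 + 7/6 + 16/15
 = 31/6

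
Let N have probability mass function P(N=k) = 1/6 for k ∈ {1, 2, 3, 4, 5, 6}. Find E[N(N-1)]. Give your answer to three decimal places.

E[N(N-1)] = Σ n(n-1)·P(N=n)
 = 0·1/6 + 2·1/6 + 6·1/6 + 12·1/6 + 20·1/6 + 30·1/6
 = 0 + 1/3 + 1 + 2 + 10/3 + 5
 = 35/3

11.667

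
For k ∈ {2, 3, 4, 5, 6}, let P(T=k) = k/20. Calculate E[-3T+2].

E[-3T+2] = Σ (-3t+2)·P(T=t)
 = (-4)·1/10 + (-7)·3/20 + (-10)·1/5 + (-13)·1/4 + (-16)·3/10
 = (-2/5) + (-21/20) + (-2) + (-13/4) + (-24/5)
 = -23/2

-11.5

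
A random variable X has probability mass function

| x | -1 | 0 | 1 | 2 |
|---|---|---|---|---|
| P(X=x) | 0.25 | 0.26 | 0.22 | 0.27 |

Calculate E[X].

E[X] = Σ x·P(X=x)
 = (-1)·0.25 + 0·0.26 + 1·0.22 + 2·0.27
 = (-0.25) + 0 + 0.22 + 0.54
 = 0.51

0.51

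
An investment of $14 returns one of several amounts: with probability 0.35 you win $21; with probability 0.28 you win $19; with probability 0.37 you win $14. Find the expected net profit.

3.85

E[payout] = 21·0.35 + 19·0.28 + 14·0.37
 = 7.35 + 5.32 + 5.18
 = 17.85
Net = 17.85 - 14 = 3.85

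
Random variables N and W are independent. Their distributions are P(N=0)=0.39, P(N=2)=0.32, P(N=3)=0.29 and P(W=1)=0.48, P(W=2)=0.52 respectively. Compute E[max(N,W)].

2.1028

E[max(N,W)] = Σ_n Σ_w max(n,w) · P(N=n)P(W=w)
 = 1·0.1872 + 2·0.2028 + 2·0.1536 + 2·0.1664 + 3·0.1392 + 3·0.1508
 = 0.1872 + 0.4056 + 0.3072 + 0.3328 + 0.4176 + 0.4524
 = 2.1028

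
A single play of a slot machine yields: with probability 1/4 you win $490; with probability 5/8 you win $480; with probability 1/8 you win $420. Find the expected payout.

E[payout] = 490·1/4 + 480·5/8 + 420·1/8
 = 245/2 + 300 + 105/2
 = 475

475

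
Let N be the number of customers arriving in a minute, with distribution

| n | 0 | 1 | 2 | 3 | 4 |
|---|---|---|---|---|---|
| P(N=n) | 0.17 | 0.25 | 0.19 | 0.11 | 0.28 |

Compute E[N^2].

6.48

E[N^2] = Σ n^2·P(N=n)
 = 0·0.17 + 1·0.25 + 4·0.19 + 9·0.11 + 16·0.28
 = 0 + 0.25 + 0.76 + 0.99 + 4.48
 = 6.48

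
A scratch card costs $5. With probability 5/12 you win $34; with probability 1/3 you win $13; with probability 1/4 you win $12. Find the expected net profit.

E[payout] = 34·5/12 + 13·1/3 + 12·1/4
 = 85/6 + 13/3 + 3
 = 43/2
Net = 43/2 - 5 = 33/2

16.5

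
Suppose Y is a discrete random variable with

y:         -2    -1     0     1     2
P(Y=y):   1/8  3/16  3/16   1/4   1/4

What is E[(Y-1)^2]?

2.3125

E[(Y-1)^2] = Σ (y-1)^2·P(Y=y)
 = 9·1/8 + 4·3/16 + 1·3/16 + 0·1/4 + 1·1/4
 = 9/8 + 3/4 + 3/16 + 0 + 1/4
 = 37/16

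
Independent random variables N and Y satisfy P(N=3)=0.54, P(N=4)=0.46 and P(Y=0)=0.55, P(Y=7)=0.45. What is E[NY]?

10.899

E[NY] = Σ_n Σ_y ny · P(N=n)P(Y=y)
 = 0·0.297 + 21·0.243 + 0·0.253 + 28·0.207
 = 0 + 5.103 + 0 + 5.796
 = 10.899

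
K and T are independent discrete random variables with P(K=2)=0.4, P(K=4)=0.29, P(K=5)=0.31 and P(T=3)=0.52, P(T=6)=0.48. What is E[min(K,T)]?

E[min(K,T)] = Σ_k Σ_t min(k,t) · P(K=k)P(T=t)
 = 2·0.208 + 2·0.192 + 3·0.1508 + 4·0.1392 + 3·0.1612 + 5·0.1488
 = 0.416 + 0.384 + 0.4524 + 0.5568 + 0.4836 + 0.744
 = 3.0368

3.0368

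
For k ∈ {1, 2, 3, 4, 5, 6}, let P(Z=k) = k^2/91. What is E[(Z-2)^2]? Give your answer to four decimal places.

E[(Z-2)^2] = Σ (z-2)^2·P(Z=z)
 = 1·1/91 + 0·4/91 + 1·9/91 + 4·16/91 + 9·25/91 + 16·36/91
 = 1/91 + 0 + 9/91 + 64/91 + 225/91 + 576/91
 = 125/13

9.6154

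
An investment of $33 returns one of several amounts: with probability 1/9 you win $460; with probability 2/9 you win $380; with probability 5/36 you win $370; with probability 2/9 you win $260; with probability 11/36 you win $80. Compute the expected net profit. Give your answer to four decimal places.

E[payout] = 460·1/9 + 380·2/9 + 370·5/36 + 260·2/9 + 80·11/36
 = 460/9 + 760/9 + 925/18 + 520/9 + 220/9
 = 1615/6
Net = 1615/6 - 33 = 1417/6

236.1667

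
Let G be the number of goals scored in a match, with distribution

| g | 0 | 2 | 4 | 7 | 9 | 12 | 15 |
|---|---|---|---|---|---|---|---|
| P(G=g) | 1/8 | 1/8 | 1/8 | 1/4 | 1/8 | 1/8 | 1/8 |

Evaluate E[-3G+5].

-16

E[-3G+5] = Σ (-3g+5)·P(G=g)
 = 5·1/8 + (-1)·1/8 + (-7)·1/8 + (-16)·1/4 + (-22)·1/8 + (-31)·1/8 + (-40)·1/8
 = 5/8 + (-1/8) + (-7/8) + (-4) + (-11/4) + (-31/8) + (-5)
 = -16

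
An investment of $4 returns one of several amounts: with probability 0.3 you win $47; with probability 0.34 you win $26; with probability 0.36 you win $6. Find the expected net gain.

21.1

E[payout] = 47·0.3 + 26·0.34 + 6·0.36
 = 14.1 + 8.84 + 2.16
 = 25.1
Net = 25.1 - 4 = 21.1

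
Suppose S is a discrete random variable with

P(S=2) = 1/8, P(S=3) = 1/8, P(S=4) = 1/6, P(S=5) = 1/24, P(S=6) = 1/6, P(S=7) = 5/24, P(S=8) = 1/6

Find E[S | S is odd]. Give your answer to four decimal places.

P(S is odd) = 1/8 + 1/24 + 5/24 = 3/8.
E[S | S is odd] = [3·1/8 + 5·1/24 + 7·5/24] / (3/8)
 = 49/24 / (3/8)
 = 49/9

5.4444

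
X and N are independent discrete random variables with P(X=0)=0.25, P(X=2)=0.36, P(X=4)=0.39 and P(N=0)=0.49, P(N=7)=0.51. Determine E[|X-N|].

E[|X-N|] = Σ_x Σ_n |x-n| · P(X=x)P(N=n)
 = 0·0.1225 + 7·0.1275 + 2·0.1764 + 5·0.1836 + 4·0.1911 + 3·0.1989
 = 0 + 0.8925 + 0.3528 + 0.918 + 0.7644 + 0.5967
 = 3.5244

3.5244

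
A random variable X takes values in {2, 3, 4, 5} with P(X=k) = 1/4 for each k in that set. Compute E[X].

E[X] = Σ x·P(X=x)
 = 2·1/4 + 3·1/4 + 4·1/4 + 5·1/4
 = 1/2 + 3/4 + 1 + 5/4
 = 7/2

3.5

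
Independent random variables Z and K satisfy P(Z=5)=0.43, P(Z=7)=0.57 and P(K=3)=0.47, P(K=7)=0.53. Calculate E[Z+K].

11.26

E[Z+K] = Σ_z Σ_k (z+k) · P(Z=z)P(K=k)
 = 8·0.2021 + 12·0.2279 + 10·0.2679 + 14·0.3021
 = 1.6168 + 2.7348 + 2.679 + 4.2294
 = 11.26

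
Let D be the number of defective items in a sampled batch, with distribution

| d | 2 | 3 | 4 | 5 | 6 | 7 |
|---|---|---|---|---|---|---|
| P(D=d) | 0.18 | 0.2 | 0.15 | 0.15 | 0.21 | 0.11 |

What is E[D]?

4.34

E[D] = Σ d·P(D=d)
 = 2·0.18 + 3·0.2 + 4·0.15 + 5·0.15 + 6·0.21 + 7·0.11
 = 0.36 + 0.6 + 0.6 + 0.75 + 1.26 + 0.77
 = 4.34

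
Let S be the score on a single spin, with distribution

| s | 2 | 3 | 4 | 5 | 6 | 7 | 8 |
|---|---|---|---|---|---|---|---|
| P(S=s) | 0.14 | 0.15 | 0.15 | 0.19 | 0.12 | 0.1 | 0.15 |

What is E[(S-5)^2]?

3.88

E[(S-5)^2] = Σ (s-5)^2·P(S=s)
 = 9·0.14 + 4·0.15 + 1·0.15 + 0·0.19 + 1·0.12 + 4·0.1 + 9·0.15
 = 1.26 + 0.6 + 0.15 + 0 + 0.12 + 0.4 + 1.35
 = 3.88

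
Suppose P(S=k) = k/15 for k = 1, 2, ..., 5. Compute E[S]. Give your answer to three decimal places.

3.667

E[S] = Σ s·P(S=s)
 = 1·1/15 + 2·2/15 + 3·1/5 + 4·4/15 + 5·1/3
 = 1/15 + 4/15 + 3/5 + 16/15 + 5/3
 = 11/3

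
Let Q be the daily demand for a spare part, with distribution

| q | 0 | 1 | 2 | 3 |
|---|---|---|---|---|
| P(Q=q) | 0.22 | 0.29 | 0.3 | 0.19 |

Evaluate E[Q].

E[Q] = Σ q·P(Q=q)
 = 0·0.22 + 1·0.29 + 2·0.3 + 3·0.19
 = 0 + 0.29 + 0.6 + 0.57
 = 1.46

1.46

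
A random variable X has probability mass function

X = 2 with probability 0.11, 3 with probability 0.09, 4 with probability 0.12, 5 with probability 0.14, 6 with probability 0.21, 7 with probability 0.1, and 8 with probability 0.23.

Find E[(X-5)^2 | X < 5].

4.59375

P(X < 5) = 0.11 + 0.09 + 0.12 = 0.32.
E[(X-5)^2 | X < 5] = [9·0.11 + 4·0.09 + 1·0.12] / 0.32
 = 1.47 / 0.32
 = 147/32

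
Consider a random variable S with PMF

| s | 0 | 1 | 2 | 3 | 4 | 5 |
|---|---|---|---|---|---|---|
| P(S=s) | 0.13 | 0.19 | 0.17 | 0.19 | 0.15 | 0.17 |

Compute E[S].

2.55

E[S] = Σ s·P(S=s)
 = 0·0.13 + 1·0.19 + 2·0.17 + 3·0.19 + 4·0.15 + 5·0.17
 = 0 + 0.19 + 0.34 + 0.57 + 0.6 + 0.85
 = 2.55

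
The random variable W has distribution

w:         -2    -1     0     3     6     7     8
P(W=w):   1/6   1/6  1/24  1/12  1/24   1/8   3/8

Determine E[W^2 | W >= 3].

51.8

P(W >= 3) = 1/12 + 1/24 + 1/8 + 3/8 = 5/8.
E[W^2 | W >= 3] = [9·1/12 + 36·1/24 + 49·1/8 + 64·3/8] / (5/8)
 = 259/8 / (5/8)
 = 259/5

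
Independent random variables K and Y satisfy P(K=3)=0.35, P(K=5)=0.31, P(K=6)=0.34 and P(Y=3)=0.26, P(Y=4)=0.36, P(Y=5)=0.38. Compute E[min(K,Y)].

3.728

E[min(K,Y)] = Σ_k Σ_y min(k,y) · P(K=k)P(Y=y)
 = 3·0.091 + 3·0.126 + 3·0.133 + 3·0.0806 + 4·0.1116 + 5·0.1178 + 3·0.0884 + 4·0.1224 + 5·0.1292
 = 0.273 + 0.378 + 0.399 + 0.2418 + 0.4464 + 0.589 + 0.2652 + 0.4896 + 0.646
 = 3.728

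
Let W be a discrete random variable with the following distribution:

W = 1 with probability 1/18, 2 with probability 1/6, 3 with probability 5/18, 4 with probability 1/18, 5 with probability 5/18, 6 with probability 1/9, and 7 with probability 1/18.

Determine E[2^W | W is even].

P(W is even) = 1/6 + 1/18 + 1/9 = 1/3.
E[2^W | W is even] = [4·1/6 + 16·1/18 + 64·1/9] / (1/3)
 = 26/3 / (1/3)
 = 26

26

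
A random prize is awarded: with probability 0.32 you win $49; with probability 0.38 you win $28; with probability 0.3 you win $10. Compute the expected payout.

E[payout] = 49·0.32 + 28·0.38 + 10·0.3
 = 15.68 + 10.64 + 3
 = 29.32

29.32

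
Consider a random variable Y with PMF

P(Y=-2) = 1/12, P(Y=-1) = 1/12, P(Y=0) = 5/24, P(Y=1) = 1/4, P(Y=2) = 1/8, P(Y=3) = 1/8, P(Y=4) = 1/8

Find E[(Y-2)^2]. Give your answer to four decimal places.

E[(Y-2)^2] = Σ (y-2)^2·P(Y=y)
 = 16·1/12 + 9·1/12 + 4·5/24 + 1·1/4 + 0·1/8 + 1·1/8 + 4·1/8
 = 4/3 + 3/4 + 5/6 + 1/4 + 0 + 1/8 + 1/2
 = 91/24

3.7917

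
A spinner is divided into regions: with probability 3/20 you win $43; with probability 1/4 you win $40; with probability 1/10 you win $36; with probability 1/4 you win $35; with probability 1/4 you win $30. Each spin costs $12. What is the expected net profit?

24.3

E[payout] = 43·3/20 + 40·1/4 + 36·1/10 + 35·1/4 + 30·1/4
 = 129/20 + 10 + 18/5 + 35/4 + 15/2
 = 363/10
Net = 363/10 - 12 = 243/10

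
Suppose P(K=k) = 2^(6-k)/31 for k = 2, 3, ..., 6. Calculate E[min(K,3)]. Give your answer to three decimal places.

E[min(K,3)] = Σ min(k,3)·P(K=k)
 = 2·16/31 + 3·8/31 + 3·4/31 + 3·2/31 + 3·1/31
 = 32/31 + 24/31 + 12/31 + 6/31 + 3/31
 = 77/31

2.484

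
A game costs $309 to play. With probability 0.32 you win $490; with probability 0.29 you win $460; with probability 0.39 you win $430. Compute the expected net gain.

E[payout] = 490·0.32 + 460·0.29 + 430·0.39
 = 156.8 + 133.4 + 167.7
 = 457.9
Net = 457.9 - 309 = 148.9

148.9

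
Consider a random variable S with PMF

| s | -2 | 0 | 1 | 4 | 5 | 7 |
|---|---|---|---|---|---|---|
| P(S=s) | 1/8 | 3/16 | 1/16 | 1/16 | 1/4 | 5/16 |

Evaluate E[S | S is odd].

P(S is odd) = 1/16 + 1/4 + 5/16 = 5/8.
E[S | S is odd] = [1·1/16 + 5·1/4 + 7·5/16] / (5/8)
 = 7/2 / (5/8)
 = 28/5

5.6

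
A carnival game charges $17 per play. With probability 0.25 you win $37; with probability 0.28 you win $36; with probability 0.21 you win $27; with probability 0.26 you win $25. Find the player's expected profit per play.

E[payout] = 37·0.25 + 36·0.28 + 27·0.21 + 25·0.26
 = 9.25 + 10.08 + 5.67 + 6.5
 = 31.5
Net = 31.5 - 17 = 14.5

14.5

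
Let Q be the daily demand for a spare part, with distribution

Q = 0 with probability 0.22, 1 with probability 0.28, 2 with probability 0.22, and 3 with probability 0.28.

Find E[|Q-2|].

E[|Q-2|] = Σ |q-2|·P(Q=q)
 = 2·0.22 + 1·0.28 + 0·0.22 + 1·0.28
 = 0.44 + 0.28 + 0 + 0.28
 = 1

1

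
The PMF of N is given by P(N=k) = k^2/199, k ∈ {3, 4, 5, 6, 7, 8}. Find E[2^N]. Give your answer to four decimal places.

E[2^N] = Σ 2^n·P(N=n)
 = 8·9/199 + 16·16/199 + 32·25/199 + 64·36/199 + 128·49/199 + 256·64/199
 = 72/199 + 256/199 + 800/199 + 2304/199 + 6272/199 + 16384/199
 = 26088/199

131.0955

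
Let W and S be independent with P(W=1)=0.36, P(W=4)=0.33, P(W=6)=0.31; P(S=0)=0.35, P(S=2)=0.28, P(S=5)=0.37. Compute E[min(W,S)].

1.6543

E[min(W,S)] = Σ_w Σ_s min(w,s) · P(W=w)P(S=s)
 = 0·0.126 + 1·0.1008 + 1·0.1332 + 0·0.1155 + 2·0.0924 + 4·0.1221 + 0·0.1085 + 2·0.0868 + 5·0.1147
 = 0 + 0.1008 + 0.1332 + 0 + 0.1848 + 0.4884 + 0 + 0.1736 + 0.5735
 = 1.6543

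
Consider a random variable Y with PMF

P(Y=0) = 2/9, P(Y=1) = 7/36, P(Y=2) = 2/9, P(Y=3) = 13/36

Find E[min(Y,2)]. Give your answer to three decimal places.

E[min(Y,2)] = Σ min(y,2)·P(Y=y)
 = 0·2/9 + 1·7/36 + 2·2/9 + 2·13/36
 = 0 + 7/36 + 4/9 + 13/18
 = 49/36

1.361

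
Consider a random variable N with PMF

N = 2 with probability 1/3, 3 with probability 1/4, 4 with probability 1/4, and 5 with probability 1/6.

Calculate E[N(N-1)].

E[N(N-1)] = Σ n(n-1)·P(N=n)
 = 2·1/3 + 6·1/4 + 12·1/4 + 20·1/6
 = 2/3 + 3/2 + 3 + 10/3
 = 17/2

8.5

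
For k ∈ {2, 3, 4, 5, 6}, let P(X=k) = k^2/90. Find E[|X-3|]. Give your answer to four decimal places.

1.9778

E[|X-3|] = Σ |x-3|·P(X=x)
 = 1·2/45 + 0·1/10 + 1·8/45 + 2·5/18 + 3·2/5
 = 2/45 + 0 + 8/45 + 5/9 + 6/5
 = 89/45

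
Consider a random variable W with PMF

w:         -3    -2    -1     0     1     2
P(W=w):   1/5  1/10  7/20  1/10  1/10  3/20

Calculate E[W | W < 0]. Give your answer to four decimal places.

P(W < 0) = 1/5 + 1/10 + 7/20 = 13/20.
E[W | W < 0] = [(-3)·1/5 + (-2)·1/10 + (-1)·7/20] / (13/20)
 = -23/20 / (13/20)
 = -23/13

-1.7692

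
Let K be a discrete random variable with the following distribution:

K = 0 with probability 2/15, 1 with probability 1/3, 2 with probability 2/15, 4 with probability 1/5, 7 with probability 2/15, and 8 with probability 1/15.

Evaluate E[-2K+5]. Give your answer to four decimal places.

-0.7333

E[-2K+5] = Σ (-2k+5)·P(K=k)
 = 5·2/15 + 3·1/3 + 1·2/15 + (-3)·1/5 + (-9)·2/15 + (-11)·1/15
 = 2/3 + 1 + 2/15 + (-3/5) + (-6/5) + (-11/15)
 = -11/15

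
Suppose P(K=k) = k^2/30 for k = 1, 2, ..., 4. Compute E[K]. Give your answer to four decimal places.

3.3333

E[K] = Σ k·P(K=k)
 = 1·1/30 + 2·2/15 + 3·3/10 + 4·8/15
 = 1/30 + 4/15 + 9/10 + 32/15
 = 10/3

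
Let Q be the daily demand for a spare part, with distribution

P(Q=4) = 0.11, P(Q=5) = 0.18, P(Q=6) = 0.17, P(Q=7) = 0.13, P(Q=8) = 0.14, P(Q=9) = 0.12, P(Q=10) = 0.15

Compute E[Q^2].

E[Q^2] = Σ q^2·P(Q=q)
 = 16·0.11 + 25·0.18 + 36·0.17 + 49·0.13 + 64·0.14 + 81·0.12 + 100·0.15
 = 1.76 + 4.5 + 6.12 + 6.37 + 8.96 + 9.72 + 15
 = 52.43

52.43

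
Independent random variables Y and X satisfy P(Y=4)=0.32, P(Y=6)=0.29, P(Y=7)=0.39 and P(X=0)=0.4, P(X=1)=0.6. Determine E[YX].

3.45

E[YX] = Σ_y Σ_x yx · P(Y=y)P(X=x)
 = 0·0.128 + 4·0.192 + 0·0.116 + 6·0.174 + 0·0.156 + 7·0.234
 = 0 + 0.768 + 0 + 1.044 + 0 + 1.638
 = 3.45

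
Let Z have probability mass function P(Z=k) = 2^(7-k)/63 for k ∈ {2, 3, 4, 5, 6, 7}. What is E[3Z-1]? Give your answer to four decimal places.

E[3Z-1] = Σ (3z-1)·P(Z=z)
 = 5·32/63 + 8·16/63 + 11·8/63 + 14·4/63 + 17·2/63 + 20·1/63
 = 160/63 + 128/63 + 88/63 + 8/9 + 34/63 + 20/63
 = 54/7

7.7143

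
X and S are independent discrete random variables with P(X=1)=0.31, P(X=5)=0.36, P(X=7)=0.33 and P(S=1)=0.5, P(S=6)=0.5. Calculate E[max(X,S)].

E[max(X,S)] = Σ_x Σ_s max(x,s) · P(X=x)P(S=s)
 = 1·0.155 + 6·0.155 + 5·0.18 + 6·0.18 + 7·0.165 + 7·0.165
 = 0.155 + 0.93 + 0.9 + 1.08 + 1.155 + 1.155
 = 5.375

5.375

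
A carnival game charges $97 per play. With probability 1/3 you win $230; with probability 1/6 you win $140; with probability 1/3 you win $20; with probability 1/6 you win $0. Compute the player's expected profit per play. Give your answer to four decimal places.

E[payout] = 230·1/3 + 140·1/6 + 20·1/3 + 0·1/6
 = 230/3 + 70/3 + 20/3 + 0
 = 320/3
Net = 320/3 - 97 = 29/3

9.6667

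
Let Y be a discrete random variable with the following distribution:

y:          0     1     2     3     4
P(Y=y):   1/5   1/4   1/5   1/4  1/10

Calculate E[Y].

E[Y] = Σ y·P(Y=y)
 = 0·1/5 + 1·1/4 + 2·1/5 + 3·1/4 + 4·1/10
 = 0 + 1/4 + 2/5 + 3/4 + 2/5
 = 9/5

1.8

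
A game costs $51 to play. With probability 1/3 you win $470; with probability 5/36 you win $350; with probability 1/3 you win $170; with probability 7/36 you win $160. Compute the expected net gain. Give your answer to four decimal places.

242.0556

E[payout] = 470·1/3 + 350·5/36 + 170·1/3 + 160·7/36
 = 470/3 + 875/18 + 170/3 + 280/9
 = 5275/18
Net = 5275/18 - 51 = 4357/18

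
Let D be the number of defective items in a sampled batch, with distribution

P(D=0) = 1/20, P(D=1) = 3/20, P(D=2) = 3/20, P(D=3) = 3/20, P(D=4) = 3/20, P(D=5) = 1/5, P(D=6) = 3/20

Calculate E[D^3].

E[D^3] = Σ d^3·P(D=d)
 = 0·1/20 + 1·3/20 + 8·3/20 + 27·3/20 + 64·3/20 + 125·1/5 + 216·3/20
 = 0 + 3/20 + 6/5 + 81/20 + 48/5 + 25 + 162/5
 = 362/5

72.4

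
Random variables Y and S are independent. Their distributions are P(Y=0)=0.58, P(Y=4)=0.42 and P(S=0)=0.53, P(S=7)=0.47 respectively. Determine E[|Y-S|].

E[|Y-S|] = Σ_y Σ_s |y-s| · P(Y=y)P(S=s)
 = 0·0.3074 + 7·0.2726 + 4·0.2226 + 3·0.1974
 = 0 + 1.9082 + 0.8904 + 0.5922
 = 3.3908

3.3908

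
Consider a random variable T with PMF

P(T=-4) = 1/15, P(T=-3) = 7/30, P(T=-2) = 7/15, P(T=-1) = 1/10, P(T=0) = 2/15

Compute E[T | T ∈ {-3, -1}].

-2.4

P(T ∈ {-3, -1}) = 7/30 + 1/10 = 1/3.
E[T | T ∈ {-3, -1}] = [(-3)·7/30 + (-1)·1/10] / (1/3)
 = -4/5 / (1/3)
 = -12/5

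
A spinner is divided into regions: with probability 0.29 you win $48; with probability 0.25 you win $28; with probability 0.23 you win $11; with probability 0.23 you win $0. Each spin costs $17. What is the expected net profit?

E[payout] = 48·0.29 + 28·0.25 + 11·0.23 + 0·0.23
 = 13.92 + 7 + 2.53 + 0
 = 23.45
Net = 23.45 - 17 = 6.45

6.45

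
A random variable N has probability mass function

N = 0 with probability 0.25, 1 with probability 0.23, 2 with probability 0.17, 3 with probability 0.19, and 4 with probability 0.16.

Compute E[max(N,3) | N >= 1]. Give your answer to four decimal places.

P(N >= 1) = 0.23 + 0.17 + 0.19 + 0.16 = 0.75.
E[max(N,3) | N >= 1] = [3·0.23 + 3·0.17 + 3·0.19 + 4·0.16] / 0.75
 = 2.41 / 0.75
 = 241/75

3.2133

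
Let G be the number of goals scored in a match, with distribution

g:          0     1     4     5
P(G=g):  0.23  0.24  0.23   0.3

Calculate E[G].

2.66

E[G] = Σ g·P(G=g)
 = 0·0.23 + 1·0.24 + 4·0.23 + 5·0.3
 = 0 + 0.24 + 0.92 + 1.5
 = 2.66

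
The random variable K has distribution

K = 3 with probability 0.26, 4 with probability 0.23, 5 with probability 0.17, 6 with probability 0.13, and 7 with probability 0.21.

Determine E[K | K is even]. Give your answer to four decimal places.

P(K is even) = 0.23 + 0.13 = 0.36.
E[K | K is even] = [4·0.23 + 6·0.13] / 0.36
 = 1.7 / 0.36
 = 85/18

4.7222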